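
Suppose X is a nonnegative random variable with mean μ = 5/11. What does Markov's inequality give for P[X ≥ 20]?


μ = E[X] = 5/11, a = 20.
Markov: P[X ≥ 20] ≤ μ/a = (5/11)/20 = 1/44.
Numerically: ≈ 0.022727.
(Since a = 20 > μ = 0.454545, the bound 1/44 is < 1 and informative.)

P[X ≥ 20] ≤ 1/44 ≈ 0.022727.


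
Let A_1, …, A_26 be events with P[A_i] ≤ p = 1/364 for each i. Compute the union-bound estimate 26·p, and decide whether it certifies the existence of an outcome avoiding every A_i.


Union bound: P[∪_{i=1}^{26} A_i] ≤ Σ_i P[A_i] ≤ 26·p = 26·(1/364) = 1/14.
Numerically: 1/14 ≈ 0.071.
Is 1/14 < 1? YES.
Since P[∪ A_i] ≤ 1/14 < 1, the complement has P[∩ A_i^c] ≥ 1 − 1/14 = 13/14 > 0, so some outcome avoids every A_i.

26·p = 1/14 ≈ 0.071; existence CERTIFIED by the union bound.


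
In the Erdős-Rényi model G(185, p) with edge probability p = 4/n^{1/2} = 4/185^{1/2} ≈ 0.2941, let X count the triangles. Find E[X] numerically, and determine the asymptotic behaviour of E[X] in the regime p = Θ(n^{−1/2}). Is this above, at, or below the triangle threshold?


Number of potential triangles: C(185, 3) = 1038220.
Each occurs with probability p³ ≈ (0.2941)³ ≈ 2.543445e-02.
By linearity: E[X] = C(185, 3)·p³ ≈ 1038220 · 2.543445e-02 ≈ 26406.5565.
Since α = 1/2 < 1, p = c/n^{1/2} ≫ 1/n is above the triangle threshold p ~ 1/n. Asymptotically E[X] ~ (c³/6)·n^{3(1−α)} = (4³/6)·n^{1.5} → ∞; triangles are abundant w.h.p.

E[X] ≈ 26406.5565; in regime p = Θ(1/n^{1/2}) E[X] diverges (above the triangle threshold p ~ 1/n).


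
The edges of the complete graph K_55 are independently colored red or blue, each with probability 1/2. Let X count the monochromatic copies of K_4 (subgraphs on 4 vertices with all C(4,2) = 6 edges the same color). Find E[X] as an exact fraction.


Let X = Σ_S X_S over the C(55, 4) = 341055 subsets S of size 4, where X_S = 1 if the K_4 on S is monochromatic.
For a fixed S, the K_4 on S has C(4, 2) = 6 edges. P[all 6 edges red] = (1/2)^6, and likewise for blue, so P[monochromatic] = 2·(1/2)^6 = 2^{1 − 6} = 1/32.
By linearity: E[X] = C(55, 4) · 2^{1 − 6} = 341055 · 1/32 = 341055/32.
Numerically: E[X] ≈ 10657.9688.

E[X] = C(55,4)·2^(1−C(4,2)) = 341055/32 ≈ 10657.9688.


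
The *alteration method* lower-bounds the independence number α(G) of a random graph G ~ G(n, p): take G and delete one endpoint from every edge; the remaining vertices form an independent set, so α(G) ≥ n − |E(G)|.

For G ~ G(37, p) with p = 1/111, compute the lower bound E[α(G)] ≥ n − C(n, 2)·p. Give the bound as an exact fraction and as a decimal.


E[|E(G)|] = C(37, 2)·p = 666 · (1/111) = 6.
E[α(G)] ≥ n − E[|E(G)|] = 37 − 6 = 31.
Numerically: ≈ 31.00000.
(This is only a lower bound; the true E[α(G)] may be larger.)

E[α(G)] ≥ 31 ≈ 31.00000.


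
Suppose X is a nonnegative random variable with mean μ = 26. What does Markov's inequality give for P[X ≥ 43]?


μ = E[X] = 26, a = 43.
Markov: P[X ≥ 43] ≤ μ/a = (26)/43 = 26/43.
Numerically: ≈ 0.60465.
(Since a = 43 > μ = 26.00000, the bound 26/43 is < 1 and informative.)

P[X ≥ 43] ≤ 26/43 ≈ 0.60465.


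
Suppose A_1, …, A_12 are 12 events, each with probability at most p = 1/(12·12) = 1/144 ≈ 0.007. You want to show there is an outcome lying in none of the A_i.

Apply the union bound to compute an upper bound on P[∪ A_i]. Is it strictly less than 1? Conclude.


Union bound: P[∪_{i=1}^{12} A_i] ≤ Σ_i P[A_i] ≤ 12·p = 12·(1/144) = 1/12.
Numerically: 1/12 ≈ 0.083.
Is 1/12 < 1? YES.
Since P[∪ A_i] ≤ 1/12 < 1, the complement has P[∩ A_i^c] ≥ 1 − 1/12 = 11/12 > 0, so some outcome avoids every A_i.

12·p = 1/12 ≈ 0.083; existence CERTIFIED by the union bound.


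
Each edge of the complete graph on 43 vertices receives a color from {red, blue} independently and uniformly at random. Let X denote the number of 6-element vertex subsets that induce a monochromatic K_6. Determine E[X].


Let X = Σ_S X_S over the C(43, 6) = 6096454 subsets S of size 6, where X_S = 1 if the K_6 on S is monochromatic.
For a fixed S, the K_6 on S has C(6, 2) = 15 edges. P[all 15 edges red] = (1/2)^15, and likewise for blue, so P[monochromatic] = 2·(1/2)^15 = 2^{1 − 15} = 1/16384.
Summing: E[X] = C(43, 6) · 2^{1 − 15} = 6096454 · 1/16384 = 3048227/8192.
Numerically: E[X] ≈ 372.0980.

E[X] = C(43,6)·2^(1−C(6,2)) = 3048227/8192 ≈ 372.0980.


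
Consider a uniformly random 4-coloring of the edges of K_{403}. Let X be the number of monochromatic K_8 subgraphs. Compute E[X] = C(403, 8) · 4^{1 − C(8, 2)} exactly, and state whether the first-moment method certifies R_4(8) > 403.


E[X] = C(403, 8) · 4^{1 − 28} = 16090020602228430 · 4^{−27} = 16090020602228430/18014398509481984.
As a reduced fraction: E[X] = 8045010301114215/9007199254740992 ≈ 0.89318.
Is E[X] < 1? YES.
Since E[X] < 1, there exists a 4-coloring of K_{403} with no monochromatic K_8; hence R_4(8) > 403.

E[X] = 8045010301114215/9007199254740992 ≈ 0.89318; E[X] < 1, so R_4(8) > 403.


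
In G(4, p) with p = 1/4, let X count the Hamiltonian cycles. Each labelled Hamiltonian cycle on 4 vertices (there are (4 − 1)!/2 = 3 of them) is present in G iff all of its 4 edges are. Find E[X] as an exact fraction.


K_4 has (4 − 1)!/2 = 3 labelled Hamiltonian cycles.
For each such Hamiltonian cycle H, let X_H = 1 if all 4 edges of H are present in G. Then P[X_H = 1] = p^{4} = (1/4)^{4} = 1/256.
Summing the indicators: E[X] = Σ_H E[X_H] = 3 · p^{4} = 3 · 1/256 = 3/256.
Numerically: E[X] ≈ 0.01172.

E[X] = 3 · (1/4)^{4} = 3/256 ≈ 0.01172.


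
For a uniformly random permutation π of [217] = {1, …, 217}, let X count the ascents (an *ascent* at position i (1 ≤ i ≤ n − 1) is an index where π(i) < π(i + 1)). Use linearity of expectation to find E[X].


Write X = Σ X_I over i = 1, …, 216, with X_I the indicator of one ascent.
There are 216 indicators.
For each fixed i, the pair (π(i), π(i+1)) is a uniformly random ordered pair of distinct values from {1, …, 217}; by symmetry P[π(i) < π(i+1)] = 1/2.
By linearity: E[X] = 216 · (1/2) = (217 − 1) · (1/2) = 108 ≈ 108.0000.

E[X] = 108 = 108.0000.


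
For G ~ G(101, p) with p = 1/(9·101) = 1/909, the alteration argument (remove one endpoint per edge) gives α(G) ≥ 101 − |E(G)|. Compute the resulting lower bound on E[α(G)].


E[|E(G)|] = C(101, 2)·p = 5050 · (1/909) = 50/9.
E[α(G)] ≥ n − E[|E(G)|] = 101 − 50/9 = 859/9.
Numerically: ≈ 95.444444.
(This is only a lower bound; the true E[α(G)] may be larger.)

E[α(G)] ≥ 859/9 ≈ 95.444444.


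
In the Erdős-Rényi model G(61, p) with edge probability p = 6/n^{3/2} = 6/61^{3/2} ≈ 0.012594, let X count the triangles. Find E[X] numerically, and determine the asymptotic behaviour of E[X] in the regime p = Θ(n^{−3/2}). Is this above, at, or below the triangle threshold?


Number of potential triangles: C(61, 3) = 35990.
Each occurs with probability p³ ≈ (0.012594)³ ≈ 1.9974205e-06.
By linearity: E[X] = C(61, 3)·p³ ≈ 35990 · 1.9974205e-06 ≈ 0.07189.
Since α = 3/2 > 1, p = c/n^{3/2} = o(1/n) is below the triangle threshold p ~ 1/n. Asymptotically E[X] ~ (c³/6)·n^{3(1−α)} = (6³/6)·n^{-1.5} → 0, so by Markov's inequality G has no triangles w.h.p.

E[X] ≈ 0.07189; in regime p = Θ(1/n^{3/2}) E[X] tends to 0 (below the triangle threshold p ~ 1/n).


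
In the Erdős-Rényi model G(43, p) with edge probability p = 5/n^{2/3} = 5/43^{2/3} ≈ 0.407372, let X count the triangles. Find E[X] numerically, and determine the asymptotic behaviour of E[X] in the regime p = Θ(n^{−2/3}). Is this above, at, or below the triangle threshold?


Number of potential triangles: C(43, 3) = 12341.
Each occurs with probability p³ ≈ (0.407372)³ ≈ 6.76041103e-02.
By linearity: E[X] = C(43, 3)·p³ ≈ 12341 · 6.76041103e-02 ≈ 834.302326.
Since α = 2/3 < 1, p = c/n^{2/3} ≫ 1/n is above the triangle threshold p ~ 1/n. Asymptotically E[X] ~ (c³/6)·n^{3(1−α)} = (5³/6)·n^{1} → ∞; triangles are abundant w.h.p.

E[X] ≈ 834.302326; in regime p = Θ(1/n^{2/3}) E[X] diverges (above the triangle threshold p ~ 1/n).


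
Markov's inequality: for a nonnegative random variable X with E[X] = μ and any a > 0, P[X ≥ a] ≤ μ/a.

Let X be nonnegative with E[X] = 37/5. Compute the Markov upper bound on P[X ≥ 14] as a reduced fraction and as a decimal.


μ = E[X] = 37/5, a = 14.
Markov: P[X ≥ 14] ≤ μ/a = (37/5)/14 = 37/70.
Numerically: ≈ 0.52857.
(Since a = 14 > μ = 7.40000, the bound 37/70 is < 1 and informative.)

P[X ≥ 14] ≤ 37/70 ≈ 0.52857.


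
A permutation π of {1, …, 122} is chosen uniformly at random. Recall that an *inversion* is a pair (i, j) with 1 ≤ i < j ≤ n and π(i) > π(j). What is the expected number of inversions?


Write X = Σ X_I over the C(122, 2) = 7381 pairs i < j, with X_I the indicator of one inversion.
There are 7381 indicators.
For each fixed pair i < j, the values π(i) and π(j) are two distinct elements of {1, …, 122} in uniformly random order; by symmetry P[π(i) > π(j)] = 1/2.
By linearity: E[X] = 7381 · (1/2) = C(122, 2) · (1/2) = 7381/2 = 7381/2 ≈ 3690.5000.

E[X] = 7381/2 = 3690.5000.


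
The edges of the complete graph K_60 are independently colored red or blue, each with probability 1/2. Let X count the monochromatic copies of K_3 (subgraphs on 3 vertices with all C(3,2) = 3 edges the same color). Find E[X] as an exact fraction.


Let X = Σ_S X_S over the C(60, 3) = 34220 subsets S of size 3, where X_S = 1 if the K_3 on S is monochromatic.
For a fixed S, the K_3 on S has C(3, 2) = 3 edges. P[all 3 edges red] = (1/2)^3, and likewise for blue, so P[monochromatic] = 2·(1/2)^3 = 2^{1 − 3} = 1/4.
Summing: E[X] = C(60, 3) · 2^{1 − 3} = 34220 · 1/4 = 8555.
Numerically: E[X] ≈ 8555.00000.

E[X] = C(60,3)·2^(1−C(3,2)) = 8555 ≈ 8555.00000.


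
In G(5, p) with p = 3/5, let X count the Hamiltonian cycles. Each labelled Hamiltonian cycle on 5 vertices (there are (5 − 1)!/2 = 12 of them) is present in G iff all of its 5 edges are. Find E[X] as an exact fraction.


K_5 has (5 − 1)!/2 = 12 labelled Hamiltonian cycles.
For each such Hamiltonian cycle H, let X_H = 1 if all 5 edges of H are present in G. Then P[X_H = 1] = p^{5} = (3/5)^{5} = 243/3125.
Summing the indicators: E[X] = Σ_H E[X_H] = 12 · p^{5} = 12 · 243/3125 = 2916/3125.
Numerically: E[X] ≈ 0.93312.

E[X] = 12 · (3/5)^{5} = 2916/3125 ≈ 0.93312.


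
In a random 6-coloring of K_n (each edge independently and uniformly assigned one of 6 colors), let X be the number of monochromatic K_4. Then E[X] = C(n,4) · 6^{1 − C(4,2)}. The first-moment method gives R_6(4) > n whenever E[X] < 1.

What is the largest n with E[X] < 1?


We need C(n, 4) · 6^{1 − 6} < 1, i.e. C(n, 4) < 6^{6 − 1} = 7776.
Check values of n near the boundary:
  n = 18: C(18, 4) = 3060; 3060 < 7776? YES
  n = 19: C(19, 4) = 3876; 3876 < 7776? YES
  n = 20: C(20, 4) = 4845; 4845 < 7776? YES
  n = 21: C(21, 4) = 5985; 5985 < 7776? YES
  n = 22: C(22, 4) = 7315; 7315 < 7776? YES
  n = 23: C(23, 4) = 8855; 8855 < 7776? NO
  n = 24: C(24, 4) = 10626; 10626 < 7776? NO
  n = 25: C(25, 4) = 12650; 12650 < 7776? NO
The largest n with C(n, 4) < 7776 is n = 22 (where E[X] = 7315/7776 ≈ 0.941). Hence R_6(4) > 22, i.e. R_6(4) ≥ 23.

Largest n = 22; hence R_6(4) > 22.


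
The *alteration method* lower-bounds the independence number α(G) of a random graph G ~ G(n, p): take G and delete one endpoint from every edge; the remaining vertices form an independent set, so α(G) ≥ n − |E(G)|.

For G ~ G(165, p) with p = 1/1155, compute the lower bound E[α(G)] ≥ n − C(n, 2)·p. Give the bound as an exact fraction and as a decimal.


E[|E(G)|] = C(165, 2)·p = 13530 · (1/1155) = 82/7.
E[α(G)] ≥ n − E[|E(G)|] = 165 − 82/7 = 1073/7.
Numerically: ≈ 153.285714.
(This is only a lower bound; the true E[α(G)] may be larger.)

E[α(G)] ≥ 1073/7 ≈ 153.285714.


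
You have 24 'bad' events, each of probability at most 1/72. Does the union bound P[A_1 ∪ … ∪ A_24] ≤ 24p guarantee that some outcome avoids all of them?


Union bound: P[∪_{i=1}^{24} A_i] ≤ Σ_i P[A_i] ≤ 24·p = 24·(1/72) = 1/3.
Numerically: 1/3 ≈ 0.3333.
Is 1/3 < 1? YES.
Since P[∪ A_i] ≤ 1/3 < 1, the complement has P[∩ A_i^c] ≥ 1 − 1/3 = 2/3 > 0, so some outcome avoids every A_i.

24·p = 1/3 ≈ 0.3333; existence CERTIFIED by the union bound.


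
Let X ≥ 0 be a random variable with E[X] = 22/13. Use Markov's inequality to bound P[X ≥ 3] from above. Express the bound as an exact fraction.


μ = E[X] = 22/13, a = 3.
Markov: P[X ≥ 3] ≤ μ/a = (22/13)/3 = 22/39.
Numerically: ≈ 0.5641.
(Since a = 3 > μ = 1.6923, the bound 22/39 is < 1 and informative.)

P[X ≥ 3] ≤ 22/39 ≈ 0.5641.


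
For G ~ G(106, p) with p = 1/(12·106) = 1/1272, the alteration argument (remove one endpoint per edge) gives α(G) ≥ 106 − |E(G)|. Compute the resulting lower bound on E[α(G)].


E[|E(G)|] = C(106, 2)·p = 5565 · (1/1272) = 35/8.
E[α(G)] ≥ n − E[|E(G)|] = 106 − 35/8 = 813/8.
Numerically: ≈ 101.6250.
(This is only a lower bound; the true E[α(G)] may be larger.)

E[α(G)] ≥ 813/8 ≈ 101.6250.


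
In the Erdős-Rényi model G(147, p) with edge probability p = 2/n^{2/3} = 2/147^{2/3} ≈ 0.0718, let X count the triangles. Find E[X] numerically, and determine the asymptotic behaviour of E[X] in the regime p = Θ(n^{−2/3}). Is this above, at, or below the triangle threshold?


Number of potential triangles: C(147, 3) = 518665.
Each occurs with probability p³ ≈ (0.0718)³ ≈ 3.702161e-04.
By linearity: E[X] = C(147, 3)·p³ ≈ 518665 · 3.702161e-04 ≈ 192.0181.
Since α = 2/3 < 1, p = c/n^{2/3} ≫ 1/n is above the triangle threshold p ~ 1/n. Asymptotically E[X] ~ (c³/6)·n^{3(1−α)} = (2³/6)·n^{1} → ∞; triangles are abundant w.h.p.

E[X] ≈ 192.0181; in regime p = Θ(1/n^{2/3}) E[X] diverges (above the triangle threshold p ~ 1/n).


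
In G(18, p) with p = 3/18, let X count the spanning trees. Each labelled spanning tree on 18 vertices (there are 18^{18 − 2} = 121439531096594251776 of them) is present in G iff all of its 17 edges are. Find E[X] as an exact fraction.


K_18 has 18^{18 − 2} = 121439531096594251776 labelled spanning trees.
For each such spanning tree H, let X_H = 1 if all 17 edges of H are present in G. Then P[X_H = 1] = p^{17} = (1/6)^{17} = 1/16926659444736.
Summing the indicators: E[X] = Σ_H E[X_H] = 121439531096594251776 · p^{17} = 121439531096594251776 · 1/16926659444736 = 14348907/2.
Numerically: E[X] ≈ 7.17445e+06.

E[X] = 121439531096594251776 · (1/6)^{17} = 14348907/2 ≈ 7.17445e+06.


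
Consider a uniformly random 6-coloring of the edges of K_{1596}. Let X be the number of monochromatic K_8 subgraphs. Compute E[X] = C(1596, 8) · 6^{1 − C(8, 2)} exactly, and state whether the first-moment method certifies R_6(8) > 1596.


E[X] = C(1596, 8) · 6^{1 − 28} = 1025915067760710553965 · 6^{−27} = 1025915067760710553965/1023490369077469249536.
As a reduced fraction: E[X] = 37996854361507798295/37907050706572935168 ≈ 1.002.
Is E[X] < 1? NO.
Since E[X] ≥ 1, the first-moment bound is inconclusive at n = 1596; it does NOT by itself certify R_6(8) > 1596.

E[X] = 37996854361507798295/37907050706572935168 ≈ 1.002; E[X] ≥ 1; first-moment method inconclusive here.


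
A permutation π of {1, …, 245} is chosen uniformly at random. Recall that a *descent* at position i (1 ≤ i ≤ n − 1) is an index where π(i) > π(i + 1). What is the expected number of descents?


Write X = Σ X_I over i = 1, …, 244, with X_I the indicator of one descent.
There are 244 indicators.
For each fixed i, the pair (π(i), π(i+1)) is a uniformly random ordered pair of distinct values from {1, …, 245}; by symmetry P[π(i) > π(i+1)] = 1/2.
By linearity: E[X] = 244 · (1/2) = (245 − 1) · (1/2) = 122 ≈ 122.00000.

E[X] = 122 = 122.00000.


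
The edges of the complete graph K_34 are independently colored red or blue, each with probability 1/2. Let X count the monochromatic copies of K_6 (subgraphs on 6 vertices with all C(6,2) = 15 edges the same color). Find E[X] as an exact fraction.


Let X = Σ_S X_S over the C(34, 6) = 1344904 subsets S of size 6, where X_S = 1 if the K_6 on S is monochromatic.
For a fixed S, the K_6 on S has C(6, 2) = 15 edges. P[all 15 edges red] = (1/2)^15, and likewise for blue, so P[monochromatic] = 2·(1/2)^15 = 2^{1 − 15} = 1/16384.
By linearity: E[X] = C(34, 6) · 2^{1 − 15} = 1344904 · 1/16384 = 168113/2048.
Numerically: E[X] ≈ 82.0864.

E[X] = C(34,6)·2^(1−C(6,2)) = 168113/2048 ≈ 82.0864.


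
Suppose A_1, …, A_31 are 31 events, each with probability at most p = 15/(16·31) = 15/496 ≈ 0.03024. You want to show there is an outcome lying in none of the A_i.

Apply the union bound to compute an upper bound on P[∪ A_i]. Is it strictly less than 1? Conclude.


Union bound: P[∪_{i=1}^{31} A_i] ≤ Σ_i P[A_i] ≤ 31·p = 31·(15/496) = 15/16.
Numerically: 15/16 ≈ 0.93750.
Is 15/16 < 1? YES.
Since P[∪ A_i] ≤ 15/16 < 1, the complement has P[∩ A_i^c] ≥ 1 − 15/16 = 1/16 > 0, so some outcome avoids every A_i.

31·p = 15/16 ≈ 0.93750; existence CERTIFIED by the union bound.


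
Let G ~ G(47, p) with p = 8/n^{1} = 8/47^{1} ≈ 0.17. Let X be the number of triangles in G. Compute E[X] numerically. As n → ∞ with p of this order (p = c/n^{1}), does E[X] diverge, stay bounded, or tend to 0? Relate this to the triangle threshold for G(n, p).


Number of potential triangles: C(47, 3) = 16215.
Each occurs with probability p³ ≈ (0.17)³ ≈ 4.93147e-03.
By linearity: E[X] = C(47, 3)·p³ ≈ 16215 · 4.93147e-03 ≈ 79.964.
Here α = 1, so p = 8/n is exactly at the triangle threshold p ~ 1/n. Asymptotically E[X] → c³/6 = 8³/6 = 256/3 ≈ 85.333, a bounded constant. In this regime the triangle count is asymptotically Poisson(c³/6).

E[X] ≈ 79.964; in regime p = Θ(1/n^{1}) E[X] stays bounded (at the triangle threshold p ~ 1/n).


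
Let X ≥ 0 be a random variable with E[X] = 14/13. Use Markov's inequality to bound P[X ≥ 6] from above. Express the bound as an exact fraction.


μ = E[X] = 14/13, a = 6.
Markov: P[X ≥ 6] ≤ μ/a = (14/13)/6 = 7/39.
Numerically: ≈ 0.1795.
(Since a = 6 > μ = 1.0769, the bound 7/39 is < 1 and informative.)

P[X ≥ 6] ≤ 7/39 ≈ 0.1795.


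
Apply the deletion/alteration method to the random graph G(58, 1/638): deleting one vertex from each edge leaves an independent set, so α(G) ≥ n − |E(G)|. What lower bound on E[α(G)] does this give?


E[|E(G)|] = C(58, 2)·p = 1653 · (1/638) = 57/22.
E[α(G)] ≥ n − E[|E(G)|] = 58 − 57/22 = 1219/22.
Numerically: ≈ 55.4091.
(This is only a lower bound; the true E[α(G)] may be larger.)

E[α(G)] ≥ 1219/22 ≈ 55.4091.


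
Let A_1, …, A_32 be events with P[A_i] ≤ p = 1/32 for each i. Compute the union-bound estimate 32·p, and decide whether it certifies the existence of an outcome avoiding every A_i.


Union bound: P[∪_{i=1}^{32} A_i] ≤ Σ_i P[A_i] ≤ 32·p = 32·(1/32) = 1.
Numerically: 1 ≈ 1.000000.
Is 1 < 1? NO.
Since the bound 1 is ≥ 1, the union bound is uninformative here; it does NOT by itself certify existence.

32·p = 1 ≈ 1.000000; existence NOT certified by the union bound.


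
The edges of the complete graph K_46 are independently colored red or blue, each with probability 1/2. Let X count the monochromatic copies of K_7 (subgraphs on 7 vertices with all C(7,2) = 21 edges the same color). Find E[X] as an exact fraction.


Let X = Σ_S X_S over the C(46, 7) = 53524680 subsets S of size 7, where X_S = 1 if the K_7 on S is monochromatic.
For a fixed S, the K_7 on S has C(7, 2) = 21 edges. P[all 21 edges red] = (1/2)^21, and likewise for blue, so P[monochromatic] = 2·(1/2)^21 = 2^{1 − 21} = 1/1048576.
Summing: E[X] = C(46, 7) · 2^{1 − 21} = 53524680 · 1/1048576 = 6690585/131072.
Numerically: E[X] ≈ 51.045113.

E[X] = C(46,7)·2^(1−C(7,2)) = 6690585/131072 ≈ 51.045113.


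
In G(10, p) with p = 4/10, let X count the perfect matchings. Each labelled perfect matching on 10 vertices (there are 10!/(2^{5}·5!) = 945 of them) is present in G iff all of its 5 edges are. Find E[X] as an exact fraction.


K_10 has 10!/(2^{5}·5!) = 945 labelled perfect matchings.
For each such perfect matching H, let X_H = 1 if all 5 edges of H are present in G. Then P[X_H = 1] = p^{5} = (2/5)^{5} = 32/3125.
Summing the indicators: E[X] = Σ_H E[X_H] = 945 · p^{5} = 945 · 32/3125 = 6048/625.
Numerically: E[X] ≈ 9.677.

E[X] = 945 · (2/5)^{5} = 6048/625 ≈ 9.677.


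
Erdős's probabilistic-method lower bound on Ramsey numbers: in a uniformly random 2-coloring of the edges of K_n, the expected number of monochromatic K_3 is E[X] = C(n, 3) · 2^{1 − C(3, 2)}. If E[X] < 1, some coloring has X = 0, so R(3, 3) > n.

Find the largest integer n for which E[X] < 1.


We need C(n, 3) · 2^{1 − 3} < 1, i.e. C(n, 3) < 2^{3 − 1} = 4.
Check values of n near the boundary:
  n = 3: C(3, 3) = 1; 1 < 4? YES
  n = 4: C(4, 3) = 4; 4 < 4? NO
  n = 5: C(5, 3) = 10; 10 < 4? NO
  n = 6: C(6, 3) = 20; 20 < 4? NO
The largest n with C(n, 3) < 4 is n = 3 (where E[X] = 1/4 ≈ 0.2500). Hence R(3, 3) > 3, i.e. R(3, 3) ≥ 4.

Largest n = 3; hence R(3, 3) > 3.


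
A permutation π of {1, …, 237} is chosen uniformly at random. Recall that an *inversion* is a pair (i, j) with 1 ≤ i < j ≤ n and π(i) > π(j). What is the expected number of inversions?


Write X = Σ X_I over the C(237, 2) = 27966 pairs i < j, with X_I the indicator of one inversion.
There are 27966 indicators.
For each fixed pair i < j, the values π(i) and π(j) are two distinct elements of {1, …, 237} in uniformly random order; by symmetry P[π(i) > π(j)] = 1/2.
By linearity: E[X] = 27966 · (1/2) = C(237, 2) · (1/2) = 27966/2 = 13983 ≈ 13983.000000.

E[X] = 13983 = 13983.000000.


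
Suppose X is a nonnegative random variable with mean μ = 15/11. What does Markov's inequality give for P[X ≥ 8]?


μ = E[X] = 15/11, a = 8.
Markov: P[X ≥ 8] ≤ μ/a = (15/11)/8 = 15/88.
Numerically: ≈ 0.17045.
(Since a = 8 > μ = 1.36364, the bound 15/88 is < 1 and informative.)

P[X ≥ 8] ≤ 15/88 ≈ 0.17045.


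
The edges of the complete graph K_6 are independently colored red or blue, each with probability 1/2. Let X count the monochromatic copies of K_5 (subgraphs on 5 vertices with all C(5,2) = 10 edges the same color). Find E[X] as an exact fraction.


Let X = Σ_S X_S over the C(6, 5) = 6 subsets S of size 5, where X_S = 1 if the K_5 on S is monochromatic.
For a fixed S, the K_5 on S has C(5, 2) = 10 edges. P[all 10 edges red] = (1/2)^10, and likewise for blue, so P[monochromatic] = 2·(1/2)^10 = 2^{1 − 10} = 1/512.
Summing: E[X] = C(6, 5) · 2^{1 − 10} = 6 · 1/512 = 3/256.
Numerically: E[X] ≈ 0.012.

E[X] = C(6,5)·2^(1−C(5,2)) = 3/256 ≈ 0.012.


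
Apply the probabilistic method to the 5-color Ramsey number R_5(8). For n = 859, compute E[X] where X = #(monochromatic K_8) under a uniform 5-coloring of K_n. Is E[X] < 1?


E[X] = C(859, 8) · 5^{1 − 28} = 7115855595170747139 · 5^{−27} = 7115855595170747139/7450580596923828125.
As a reduced fraction: E[X] = 7115855595170747139/7450580596923828125 ≈ 0.955.
Is E[X] < 1? YES.
Since E[X] < 1, there exists a 5-coloring of K_{859} with no monochromatic K_8; hence R_5(8) > 859.

E[X] = 7115855595170747139/7450580596923828125 ≈ 0.955; E[X] < 1, so R_5(8) > 859.


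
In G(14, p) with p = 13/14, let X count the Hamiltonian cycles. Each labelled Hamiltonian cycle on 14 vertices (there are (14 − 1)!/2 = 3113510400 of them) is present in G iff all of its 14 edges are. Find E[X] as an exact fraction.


K_14 has (14 − 1)!/2 = 3113510400 labelled Hamiltonian cycles.
For each such Hamiltonian cycle H, let X_H = 1 if all 14 edges of H are present in G. Then P[X_H = 1] = p^{14} = (13/14)^{14} = 3937376385699289/11112006825558016.
By linearity of expectation: E[X] = Σ_H E[X_H] = 3113510400 · p^{14} = 3113510400 · 3937376385699289/11112006825558016 = 3420497300666614836525/3100448333024.
Numerically: E[X] ≈ 1.103e+09.

E[X] = 3113510400 · (13/14)^{14} = 3420497300666614836525/3100448333024 ≈ 1.103e+09.


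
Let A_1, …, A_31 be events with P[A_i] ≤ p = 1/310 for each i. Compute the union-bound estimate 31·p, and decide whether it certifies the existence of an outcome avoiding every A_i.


Union bound: P[∪_{i=1}^{31} A_i] ≤ Σ_i P[A_i] ≤ 31·p = 31·(1/310) = 1/10.
Numerically: 1/10 ≈ 0.100000.
Is 1/10 < 1? YES.
Since P[∪ A_i] ≤ 1/10 < 1, the complement has P[∩ A_i^c] ≥ 1 − 1/10 = 9/10 > 0, so some outcome avoids every A_i.

31·p = 1/10 ≈ 0.100000; existence CERTIFIED by the union bound.


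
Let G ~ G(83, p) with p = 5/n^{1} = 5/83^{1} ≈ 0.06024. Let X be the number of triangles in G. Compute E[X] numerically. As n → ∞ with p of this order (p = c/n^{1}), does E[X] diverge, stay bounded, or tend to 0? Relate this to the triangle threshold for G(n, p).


Number of potential triangles: C(83, 3) = 91881.
Each occurs with probability p³ ≈ (0.06024)³ ≈ 2.186129e-04.
By linearity: E[X] = C(83, 3)·p³ ≈ 91881 · 2.186129e-04 ≈ 20.0864.
Here α = 1, so p = 5/n is exactly at the triangle threshold p ~ 1/n. Asymptotically E[X] → c³/6 = 5³/6 = 125/6 ≈ 20.8333, a bounded constant. In this regime the triangle count is asymptotically Poisson(c³/6).

E[X] ≈ 20.0864; in regime p = Θ(1/n^{1}) E[X] stays bounded (at the triangle threshold p ~ 1/n).


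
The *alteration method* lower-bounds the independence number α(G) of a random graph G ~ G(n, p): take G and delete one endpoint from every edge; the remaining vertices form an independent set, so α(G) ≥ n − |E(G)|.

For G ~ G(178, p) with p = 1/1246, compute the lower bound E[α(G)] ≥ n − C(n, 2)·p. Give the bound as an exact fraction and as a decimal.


E[|E(G)|] = C(178, 2)·p = 15753 · (1/1246) = 177/14.
E[α(G)] ≥ n − E[|E(G)|] = 178 − 177/14 = 2315/14.
Numerically: ≈ 165.3571.
(This is only a lower bound; the true E[α(G)] may be larger.)

E[α(G)] ≥ 2315/14 ≈ 165.3571.


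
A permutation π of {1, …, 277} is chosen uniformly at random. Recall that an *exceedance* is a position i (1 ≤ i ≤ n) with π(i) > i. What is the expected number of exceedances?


Write X = Σ_{i=1}^{277} X_i, where X_i = 1_{π(i) > i}.
For each fixed i, π(i) is uniform over {1, …, 277} (marginal of a uniform permutation), so P[π(i) > i] = (n − i)/n. Summing: Σ_{i=1}^{277} (n − i)/n = (0 + 1 + … + 276)/277 = 277(277 − 1)/(2·277) = (277 − 1)/2.
Hence E[X] = Σ_{i=1}^{277} (277 − i)/277 = 138 ≈ 138.000.

E[X] = 138 = 138.000.


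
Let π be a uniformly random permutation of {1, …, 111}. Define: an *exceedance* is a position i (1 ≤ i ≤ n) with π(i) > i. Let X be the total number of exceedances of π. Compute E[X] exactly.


Write X = Σ_{i=1}^{111} X_i, where X_i = 1_{π(i) > i}.
For each fixed i, π(i) is uniform over {1, …, 111} (marginal of a uniform permutation), so P[π(i) > i] = (n − i)/n. Summing: Σ_{i=1}^{111} (n − i)/n = (0 + 1 + … + 110)/111 = 111(111 − 1)/(2·111) = (111 − 1)/2.
Hence E[X] = Σ_{i=1}^{111} (111 − i)/111 = 55 ≈ 55.00000.

E[X] = 55 = 55.00000.


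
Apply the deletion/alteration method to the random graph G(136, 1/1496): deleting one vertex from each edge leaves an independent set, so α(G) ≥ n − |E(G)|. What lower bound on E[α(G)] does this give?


E[|E(G)|] = C(136, 2)·p = 9180 · (1/1496) = 135/22.
E[α(G)] ≥ n − E[|E(G)|] = 136 − 135/22 = 2857/22.
Numerically: ≈ 129.864.
(This is only a lower bound; the true E[α(G)] may be larger.)

E[α(G)] ≥ 2857/22 ≈ 129.864.


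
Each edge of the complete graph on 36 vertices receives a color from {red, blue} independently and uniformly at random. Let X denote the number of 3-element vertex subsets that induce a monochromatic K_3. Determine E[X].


Let X = Σ_S X_S over the C(36, 3) = 7140 subsets S of size 3, where X_S = 1 if the K_3 on S is monochromatic.
For a fixed S, the K_3 on S has C(3, 2) = 3 edges. P[all 3 edges red] = (1/2)^3, and likewise for blue, so P[monochromatic] = 2·(1/2)^3 = 2^{1 − 3} = 1/4.
By linearity: E[X] = C(36, 3) · 2^{1 − 3} = 7140 · 1/4 = 1785.
Numerically: E[X] ≈ 1785.000000.

E[X] = C(36,3)·2^(1−C(3,2)) = 1785 ≈ 1785.000000.


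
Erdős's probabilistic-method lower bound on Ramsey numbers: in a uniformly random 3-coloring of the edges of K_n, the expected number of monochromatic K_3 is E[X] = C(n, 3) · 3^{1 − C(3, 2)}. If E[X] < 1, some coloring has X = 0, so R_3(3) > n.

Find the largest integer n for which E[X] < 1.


We need C(n, 3) · 3^{1 − 3} < 1, i.e. C(n, 3) < 3^{3 − 1} = 9.
Check values of n near the boundary:
  n = 3: C(3, 3) = 1; 1 < 9? YES
  n = 4: C(4, 3) = 4; 4 < 9? YES
  n = 5: C(5, 3) = 10; 10 < 9? NO
The largest n with C(n, 3) < 9 is n = 4 (where E[X] = 4/9 ≈ 0.4444444). Hence R_3(3) > 4, i.e. R_3(3) ≥ 5.

Largest n = 4; hence R_3(3) > 4.


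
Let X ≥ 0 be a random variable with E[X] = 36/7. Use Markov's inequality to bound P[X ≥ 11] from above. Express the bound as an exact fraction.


μ = E[X] = 36/7, a = 11.
Markov: P[X ≥ 11] ≤ μ/a = (36/7)/11 = 36/77.
Numerically: ≈ 0.46753.
(Since a = 11 > μ = 5.14286, the bound 36/77 is < 1 and informative.)

P[X ≥ 11] ≤ 36/77 ≈ 0.46753.


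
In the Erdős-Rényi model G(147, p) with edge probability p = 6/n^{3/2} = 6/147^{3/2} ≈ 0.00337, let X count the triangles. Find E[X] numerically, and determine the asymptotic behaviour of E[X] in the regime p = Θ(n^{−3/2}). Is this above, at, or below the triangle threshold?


Number of potential triangles: C(147, 3) = 518665.
Each occurs with probability p³ ≈ (0.00337)³ ≈ 3.81527e-08.
By linearity: E[X] = C(147, 3)·p³ ≈ 518665 · 3.81527e-08 ≈ 0.020.
Since α = 3/2 > 1, p = c/n^{3/2} = o(1/n) is below the triangle threshold p ~ 1/n. Asymptotically E[X] ~ (c³/6)·n^{3(1−α)} = (6³/6)·n^{-1.5} → 0, so by Markov's inequality G has no triangles w.h.p.

E[X] ≈ 0.020; in regime p = Θ(1/n^{3/2}) E[X] tends to 0 (below the triangle threshold p ~ 1/n).


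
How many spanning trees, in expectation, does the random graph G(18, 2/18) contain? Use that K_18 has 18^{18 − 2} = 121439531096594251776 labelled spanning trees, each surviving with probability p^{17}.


K_18 has 18^{18 − 2} = 121439531096594251776 labelled spanning trees.
For each such spanning tree H, let X_H = 1 if all 17 edges of H are present in G. Then P[X_H = 1] = p^{17} = (1/9)^{17} = 1/16677181699666569.
By linearity: E[X] = Σ_H E[X_H] = 121439531096594251776 · p^{17} = 121439531096594251776 · 1/16677181699666569 = 65536/9.
Numerically: E[X] ≈ 7281.78.

E[X] = 121439531096594251776 · (1/9)^{17} = 65536/9 ≈ 7281.78.


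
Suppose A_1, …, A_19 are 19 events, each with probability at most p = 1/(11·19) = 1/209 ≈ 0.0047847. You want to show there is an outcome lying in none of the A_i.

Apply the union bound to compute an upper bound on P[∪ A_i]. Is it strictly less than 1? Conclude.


Union bound: P[∪_{i=1}^{19} A_i] ≤ Σ_i P[A_i] ≤ 19·p = 19·(1/209) = 1/11.
Numerically: 1/11 ≈ 0.0909091.
Is 1/11 < 1? YES.
Since P[∪ A_i] ≤ 1/11 < 1, the complement has P[∩ A_i^c] ≥ 1 − 1/11 = 10/11 > 0, so some outcome avoids every A_i.

19·p = 1/11 ≈ 0.0909091; existence CERTIFIED by the union bound.


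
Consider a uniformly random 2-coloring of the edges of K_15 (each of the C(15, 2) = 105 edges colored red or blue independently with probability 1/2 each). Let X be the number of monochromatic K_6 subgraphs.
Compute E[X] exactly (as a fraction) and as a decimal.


Let X = Σ_S X_S over the C(15, 6) = 5005 subsets S of size 6, where X_S = 1 if the K_6 on S is monochromatic.
For a fixed S, the K_6 on S has C(6, 2) = 15 edges. P[all 15 edges red] = (1/2)^15, and likewise for blue, so P[monochromatic] = 2·(1/2)^15 = 2^{1 − 15} = 1/16384.
By linearity of expectation: E[X] = C(15, 6) · 2^{1 − 15} = 5005 · 1/16384 = 5005/16384.
Numerically: E[X] ≈ 0.3055.

E[X] = C(15,6)·2^(1−C(6,2)) = 5005/16384 ≈ 0.3055.


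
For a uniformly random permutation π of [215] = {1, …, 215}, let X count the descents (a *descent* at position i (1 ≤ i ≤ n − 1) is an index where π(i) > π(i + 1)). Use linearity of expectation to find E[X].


Write X = Σ X_I over i = 1, …, 214, with X_I the indicator of one descent.
There are 214 indicators.
For each fixed i, the pair (π(i), π(i+1)) is a uniformly random ordered pair of distinct values from {1, …, 215}; by symmetry P[π(i) > π(i+1)] = 1/2.
By linearity: E[X] = 214 · (1/2) = (215 − 1) · (1/2) = 107 ≈ 107.00000.

E[X] = 107 = 107.00000.


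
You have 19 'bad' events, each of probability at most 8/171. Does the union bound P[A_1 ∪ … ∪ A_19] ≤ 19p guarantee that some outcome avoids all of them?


Union bound: P[∪_{i=1}^{19} A_i] ≤ Σ_i P[A_i] ≤ 19·p = 19·(8/171) = 8/9.
Numerically: 8/9 ≈ 0.8888889.
Is 8/9 < 1? YES.
Since P[∪ A_i] ≤ 8/9 < 1, the complement has P[∩ A_i^c] ≥ 1 − 8/9 = 1/9 > 0, so some outcome avoids every A_i.

19·p = 8/9 ≈ 0.8888889; existence CERTIFIED by the union bound.


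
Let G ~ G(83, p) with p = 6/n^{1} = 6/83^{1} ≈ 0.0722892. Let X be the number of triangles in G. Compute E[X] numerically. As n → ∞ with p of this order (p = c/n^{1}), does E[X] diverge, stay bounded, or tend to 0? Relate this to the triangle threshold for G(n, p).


Number of potential triangles: C(83, 3) = 91881.
Each occurs with probability p³ ≈ (0.0722892)³ ≈ 3.77763048e-04.
By linearity: E[X] = C(83, 3)·p³ ≈ 91881 · 3.77763048e-04 ≈ 34.709247.
Here α = 1, so p = 6/n is exactly at the triangle threshold p ~ 1/n. Asymptotically E[X] → c³/6 = 6³/6 = 36 ≈ 36.000000, a bounded constant. In this regime the triangle count is asymptotically Poisson(c³/6).

E[X] ≈ 34.709247; in regime p = Θ(1/n^{1}) E[X] stays bounded (at the triangle threshold p ~ 1/n).


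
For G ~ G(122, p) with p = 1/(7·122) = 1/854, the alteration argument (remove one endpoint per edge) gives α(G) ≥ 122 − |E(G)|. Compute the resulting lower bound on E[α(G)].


E[|E(G)|] = C(122, 2)·p = 7381 · (1/854) = 121/14.
E[α(G)] ≥ n − E[|E(G)|] = 122 − 121/14 = 1587/14.
Numerically: ≈ 113.3571.
(This is only a lower bound; the true E[α(G)] may be larger.)

E[α(G)] ≥ 1587/14 ≈ 113.3571.


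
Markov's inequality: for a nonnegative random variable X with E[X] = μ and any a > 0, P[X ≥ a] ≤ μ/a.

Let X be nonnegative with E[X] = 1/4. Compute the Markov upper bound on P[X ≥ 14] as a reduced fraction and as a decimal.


μ = E[X] = 1/4, a = 14.
Markov: P[X ≥ 14] ≤ μ/a = (1/4)/14 = 1/56.
Numerically: ≈ 0.018.
(Since a = 14 > μ = 0.250, the bound 1/56 is < 1 and informative.)

P[X ≥ 14] ≤ 1/56 ≈ 0.018.


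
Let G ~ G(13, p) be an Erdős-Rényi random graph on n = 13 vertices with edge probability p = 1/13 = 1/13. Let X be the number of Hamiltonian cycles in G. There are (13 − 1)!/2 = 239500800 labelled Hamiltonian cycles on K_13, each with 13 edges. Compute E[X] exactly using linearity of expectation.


K_13 has (13 − 1)!/2 = 239500800 labelled Hamiltonian cycles.
For each such Hamiltonian cycle H, let X_H = 1 if all 13 edges of H are present in G. Then P[X_H = 1] = p^{13} = (1/13)^{13} = 1/302875106592253.
By linearity: E[X] = Σ_H E[X_H] = 239500800 · p^{13} = 239500800 · 1/302875106592253 = 239500800/302875106592253.
Numerically: E[X] ≈ 7.90758e-07.

E[X] = 239500800 · (1/13)^{13} = 239500800/302875106592253 ≈ 7.90758e-07.


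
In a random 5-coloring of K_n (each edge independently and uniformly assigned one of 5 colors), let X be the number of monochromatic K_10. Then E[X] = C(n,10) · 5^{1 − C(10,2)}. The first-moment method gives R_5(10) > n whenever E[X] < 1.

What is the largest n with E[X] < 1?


We need C(n, 10) · 5^{1 − 45} < 1, i.e. C(n, 10) < 5^{45 − 1} = 5684341886080801486968994140625.
Check values of n near the boundary:
  n = 5388: C(5388, 10) = 5634865093375880654852250419586; 5634865093375880654852250419586 < 5684341886080801486968994140625? YES
  n = 5389: C(5389, 10) = 5645340767466558997768874792926; 5645340767466558997768874792926 < 5684341886080801486968994140625? YES
  n = 5390: C(5390, 10) = 5655833965919099070255434039753; 5655833965919099070255434039753 < 5684341886080801486968994140625? YES
  n = 5391: C(5391, 10) = 5666344714787188828795213697883; 5666344714787188828795213697883 < 5684341886080801486968994140625? YES
  n = 5392: C(5392, 10) = 5676873040158402483252283957448; 5676873040158402483252283957448 < 5684341886080801486968994140625? YES
  n = 5393: C(5393, 10) = 5687418968154238267170642278008; 5687418968154238267170642278008 < 5684341886080801486968994140625? NO
  n = 5394: C(5394, 10) = 5697982524930156243149785372878; 5697982524930156243149785372878 < 5684341886080801486968994140625? NO
  n = 5395: C(5395, 10) = 5708563736675616143322765475706; 5708563736675616143322765475706 < 5684341886080801486968994140625? NO
The largest n with C(n, 10) < 5684341886080801486968994140625 is n = 5392 (where E[X] = 5676873040158402483252283957448/5684341886080801486968994140625 ≈ 0.998686). Hence R_5(10) > 5392, i.e. R_5(10) ≥ 5393.

Largest n = 5392; hence R_5(10) > 5392.


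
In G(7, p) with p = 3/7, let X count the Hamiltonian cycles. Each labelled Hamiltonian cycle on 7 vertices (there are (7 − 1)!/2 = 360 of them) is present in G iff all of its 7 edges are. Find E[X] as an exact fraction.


K_7 has (7 − 1)!/2 = 360 labelled Hamiltonian cycles.
For each such Hamiltonian cycle H, let X_H = 1 if all 7 edges of H are present in G. Then P[X_H = 1] = p^{7} = (3/7)^{7} = 2187/823543.
By linearity of expectation: E[X] = Σ_H E[X_H] = 360 · p^{7} = 360 · 2187/823543 = 787320/823543.
Numerically: E[X] ≈ 0.956.

E[X] = 360 · (3/7)^{7} = 787320/823543 ≈ 0.956.


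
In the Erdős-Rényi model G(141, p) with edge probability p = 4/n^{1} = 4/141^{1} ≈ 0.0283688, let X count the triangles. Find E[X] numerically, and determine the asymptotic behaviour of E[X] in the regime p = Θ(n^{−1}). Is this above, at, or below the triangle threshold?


Number of potential triangles: C(141, 3) = 457310.
Each occurs with probability p³ ≈ (0.0283688)³ ≈ 2.28308792e-05.
By linearity: E[X] = C(141, 3)·p³ ≈ 457310 · 2.28308792e-05 ≈ 10.440789.
Here α = 1, so p = 4/n is exactly at the triangle threshold p ~ 1/n. Asymptotically E[X] → c³/6 = 4³/6 = 32/3 ≈ 10.666667, a bounded constant. In this regime the triangle count is asymptotically Poisson(c³/6).

E[X] ≈ 10.440789; in regime p = Θ(1/n^{1}) E[X] stays bounded (at the triangle threshold p ~ 1/n).


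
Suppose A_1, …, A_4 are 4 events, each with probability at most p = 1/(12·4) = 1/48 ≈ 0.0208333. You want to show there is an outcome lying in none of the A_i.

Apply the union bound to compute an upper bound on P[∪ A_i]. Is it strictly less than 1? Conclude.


Union bound: P[∪_{i=1}^{4} A_i] ≤ Σ_i P[A_i] ≤ 4·p = 4·(1/48) = 1/12.
Numerically: 1/12 ≈ 0.0833333.
Is 1/12 < 1? YES.
Since P[∪ A_i] ≤ 1/12 < 1, the complement has P[∩ A_i^c] ≥ 1 − 1/12 = 11/12 > 0, so some outcome avoids every A_i.

4·p = 1/12 ≈ 0.0833333; existence CERTIFIED by the union bound.


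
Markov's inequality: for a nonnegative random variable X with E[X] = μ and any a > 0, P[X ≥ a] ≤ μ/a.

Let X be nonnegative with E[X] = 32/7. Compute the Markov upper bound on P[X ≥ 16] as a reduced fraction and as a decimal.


μ = E[X] = 32/7, a = 16.
Markov: P[X ≥ 16] ≤ μ/a = (32/7)/16 = 2/7.
Numerically: ≈ 0.285714.
(Since a = 16 > μ = 4.571429, the bound 2/7 is < 1 and informative.)

P[X ≥ 16] ≤ 2/7 ≈ 0.285714.


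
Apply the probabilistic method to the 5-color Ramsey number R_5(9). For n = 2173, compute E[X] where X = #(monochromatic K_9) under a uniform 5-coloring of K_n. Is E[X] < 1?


E[X] = C(2173, 9) · 5^{1 − 36} = 2927993888115921319674265 · 5^{−35} = 2927993888115921319674265/2910383045673370361328125.
As a reduced fraction: E[X] = 585598777623184263934853/582076609134674072265625 ≈ 1.00605.
Is E[X] < 1? NO.
Since E[X] ≥ 1, the first-moment bound is inconclusive at n = 2173; it does NOT by itself certify R_5(9) > 2173.

E[X] = 585598777623184263934853/582076609134674072265625 ≈ 1.00605; E[X] ≥ 1; first-moment method inconclusive here.
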